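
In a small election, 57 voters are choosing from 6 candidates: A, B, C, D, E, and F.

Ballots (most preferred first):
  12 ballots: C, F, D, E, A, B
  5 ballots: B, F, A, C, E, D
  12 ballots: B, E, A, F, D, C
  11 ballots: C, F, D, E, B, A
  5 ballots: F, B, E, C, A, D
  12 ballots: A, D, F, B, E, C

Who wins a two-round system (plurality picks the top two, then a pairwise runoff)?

B

Round 1 first-place votes: A 12, B 17, C 23, D 0, E 0, F 5. C and B advance.
Runoff: C is ranked above B on 23 ballots, B above C on 34.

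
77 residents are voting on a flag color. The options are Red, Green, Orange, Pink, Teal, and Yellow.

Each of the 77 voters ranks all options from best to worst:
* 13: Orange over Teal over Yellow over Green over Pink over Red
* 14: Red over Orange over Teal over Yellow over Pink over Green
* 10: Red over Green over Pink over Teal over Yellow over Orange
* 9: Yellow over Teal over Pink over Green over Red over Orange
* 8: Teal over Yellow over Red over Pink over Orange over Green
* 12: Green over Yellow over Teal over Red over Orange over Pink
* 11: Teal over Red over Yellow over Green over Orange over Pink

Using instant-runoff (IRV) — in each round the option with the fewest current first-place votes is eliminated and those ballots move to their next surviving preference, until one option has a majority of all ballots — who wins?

Round 1: Red 24, Green 12, Orange 13, Pink 0, Teal 19, Yellow 9. Pink eliminated.
Round 2: Red 24, Green 12, Orange 13, Teal 19, Yellow 9. Yellow eliminated.
Round 3: Red 24, Green 12, Orange 13, Teal 28. Green eliminated.
Round 4: Red 24, Orange 13, Teal 40. Teal has a majority (≥39).

Teal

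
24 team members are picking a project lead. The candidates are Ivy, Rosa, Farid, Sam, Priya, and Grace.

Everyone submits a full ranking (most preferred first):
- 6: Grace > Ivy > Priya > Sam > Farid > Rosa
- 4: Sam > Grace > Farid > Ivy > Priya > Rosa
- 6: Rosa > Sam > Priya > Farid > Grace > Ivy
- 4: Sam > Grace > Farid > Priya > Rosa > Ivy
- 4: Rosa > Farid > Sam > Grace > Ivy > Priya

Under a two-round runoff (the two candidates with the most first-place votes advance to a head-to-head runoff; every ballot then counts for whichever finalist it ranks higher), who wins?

Sam

Round 1 first-place votes: Ivy 0, Rosa 10, Farid 0, Sam 8, Priya 0, Grace 6. Rosa and Sam advance.
Runoff: Rosa is ranked above Sam on 10 ballots, Sam above Rosa on 14.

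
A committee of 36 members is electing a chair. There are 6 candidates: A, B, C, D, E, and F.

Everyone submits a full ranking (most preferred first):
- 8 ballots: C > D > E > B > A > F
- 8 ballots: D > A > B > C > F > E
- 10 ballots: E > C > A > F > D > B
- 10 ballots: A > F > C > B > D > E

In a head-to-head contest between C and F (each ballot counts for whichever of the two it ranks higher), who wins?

C is ranked above F on 26 ballots; F above C on 10.

C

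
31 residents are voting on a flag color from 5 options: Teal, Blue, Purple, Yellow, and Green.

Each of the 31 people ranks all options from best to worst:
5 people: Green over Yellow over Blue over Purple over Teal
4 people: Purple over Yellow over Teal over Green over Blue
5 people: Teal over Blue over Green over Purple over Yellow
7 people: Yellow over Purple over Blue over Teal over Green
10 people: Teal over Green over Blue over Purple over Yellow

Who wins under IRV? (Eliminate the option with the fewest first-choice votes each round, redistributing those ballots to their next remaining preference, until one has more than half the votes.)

Yellow

Round 1: Teal 15, Blue 0, Purple 4, Yellow 7, Green 5. Blue eliminated.
Round 2: Teal 15, Purple 4, Yellow 7, Green 5. Purple eliminated.
Round 3: Teal 15, Yellow 11, Green 5. Green eliminated.
Round 4: Teal 15, Yellow 16. Yellow has a majority (≥16).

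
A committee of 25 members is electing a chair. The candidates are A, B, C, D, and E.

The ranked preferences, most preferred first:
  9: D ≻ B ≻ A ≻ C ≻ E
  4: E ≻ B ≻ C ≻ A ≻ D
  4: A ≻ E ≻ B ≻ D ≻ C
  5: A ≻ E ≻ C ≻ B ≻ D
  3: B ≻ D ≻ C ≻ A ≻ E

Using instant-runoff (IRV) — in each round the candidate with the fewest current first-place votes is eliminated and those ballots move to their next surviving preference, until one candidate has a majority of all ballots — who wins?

A

Round 1: A 9, B 3, C 0, D 9, E 4. C eliminated.
Round 2: A 9, B 3, D 9, E 4. B eliminated.
Round 3: A 9, D 12, E 4. E eliminated.
Round 4: A 13, D 12. A has a majority (≥13).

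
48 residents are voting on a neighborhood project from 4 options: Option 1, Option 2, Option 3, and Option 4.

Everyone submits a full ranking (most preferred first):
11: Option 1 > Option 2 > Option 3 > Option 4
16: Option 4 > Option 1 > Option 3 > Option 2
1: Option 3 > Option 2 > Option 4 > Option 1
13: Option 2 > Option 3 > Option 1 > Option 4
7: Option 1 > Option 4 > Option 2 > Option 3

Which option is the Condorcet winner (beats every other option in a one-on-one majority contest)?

Option 1 vs Option 2: 34–14
Option 1 vs Option 3: 34–14
Option 1 vs Option 4: 31–17
Option 1 beats every other option.

Option 1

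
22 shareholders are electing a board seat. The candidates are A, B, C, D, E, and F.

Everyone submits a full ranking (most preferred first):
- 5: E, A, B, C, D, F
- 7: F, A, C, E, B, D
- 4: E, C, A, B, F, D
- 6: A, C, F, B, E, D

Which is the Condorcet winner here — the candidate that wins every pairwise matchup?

A

A vs B: 22–0
A vs C: 18–4
A vs D: 22–0
A vs E: 13–9
A vs F: 15–7
A beats every other candidate.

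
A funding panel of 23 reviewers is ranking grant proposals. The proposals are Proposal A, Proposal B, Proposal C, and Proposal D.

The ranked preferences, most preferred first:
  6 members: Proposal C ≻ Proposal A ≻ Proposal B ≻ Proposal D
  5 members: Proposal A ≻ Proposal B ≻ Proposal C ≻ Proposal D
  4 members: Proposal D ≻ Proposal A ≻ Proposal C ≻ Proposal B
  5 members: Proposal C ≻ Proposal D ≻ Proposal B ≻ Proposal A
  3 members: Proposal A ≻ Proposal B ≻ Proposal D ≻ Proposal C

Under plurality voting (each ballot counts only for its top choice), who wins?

First-place votes: Proposal A 8, Proposal B 0, Proposal C 11, Proposal D 4.

Proposal C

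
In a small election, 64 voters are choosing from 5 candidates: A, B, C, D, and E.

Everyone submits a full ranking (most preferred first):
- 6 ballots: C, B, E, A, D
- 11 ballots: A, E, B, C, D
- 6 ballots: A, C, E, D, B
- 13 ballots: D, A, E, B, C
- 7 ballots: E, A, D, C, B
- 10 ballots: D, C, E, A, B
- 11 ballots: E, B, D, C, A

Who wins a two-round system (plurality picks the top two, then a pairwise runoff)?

Round 1 first-place votes: A 17, B 0, C 6, D 23, E 18. D and E advance.
Runoff: D is ranked above E on 23 ballots, E above D on 41.

E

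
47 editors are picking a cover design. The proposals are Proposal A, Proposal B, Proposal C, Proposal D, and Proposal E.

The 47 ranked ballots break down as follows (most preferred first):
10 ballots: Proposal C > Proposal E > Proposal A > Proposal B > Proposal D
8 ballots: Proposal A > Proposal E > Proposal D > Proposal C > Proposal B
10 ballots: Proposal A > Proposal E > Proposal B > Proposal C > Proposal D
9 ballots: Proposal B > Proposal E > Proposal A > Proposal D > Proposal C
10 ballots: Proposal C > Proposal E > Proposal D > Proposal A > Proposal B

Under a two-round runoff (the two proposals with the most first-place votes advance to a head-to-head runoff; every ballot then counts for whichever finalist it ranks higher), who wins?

Round 1 first-place votes: Proposal A 18, Proposal B 9, Proposal C 20, Proposal D 0, Proposal E 0. Proposal C and Proposal A advance.
Runoff: Proposal C is ranked above Proposal A on 20 ballots, Proposal A above Proposal C on 27.

Proposal A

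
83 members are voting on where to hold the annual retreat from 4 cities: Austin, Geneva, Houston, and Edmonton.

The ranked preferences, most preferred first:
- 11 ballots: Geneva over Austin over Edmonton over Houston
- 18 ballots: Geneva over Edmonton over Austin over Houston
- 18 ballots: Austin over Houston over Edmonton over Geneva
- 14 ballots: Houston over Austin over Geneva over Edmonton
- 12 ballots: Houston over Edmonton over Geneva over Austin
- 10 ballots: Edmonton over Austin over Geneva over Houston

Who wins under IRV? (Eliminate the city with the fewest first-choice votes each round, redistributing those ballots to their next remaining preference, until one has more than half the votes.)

Austin

Round 1: Austin 18, Geneva 29, Houston 26, Edmonton 10. Edmonton eliminated.
Round 2: Austin 28, Geneva 29, Houston 26. Houston eliminated.
Round 3: Austin 42, Geneva 41. Austin has a majority (≥42).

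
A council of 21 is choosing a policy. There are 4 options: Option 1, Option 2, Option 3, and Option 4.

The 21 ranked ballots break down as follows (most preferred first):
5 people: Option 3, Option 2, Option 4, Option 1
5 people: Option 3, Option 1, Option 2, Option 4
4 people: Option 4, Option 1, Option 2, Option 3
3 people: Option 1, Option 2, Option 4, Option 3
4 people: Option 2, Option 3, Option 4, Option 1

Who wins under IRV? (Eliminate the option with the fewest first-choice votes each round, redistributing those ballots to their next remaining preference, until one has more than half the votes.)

Option 2

Round 1: Option 1 3, Option 2 4, Option 3 10, Option 4 4. Option 1 eliminated.
Round 2: Option 2 7, Option 3 10, Option 4 4. Option 4 eliminated.
Round 3: Option 2 11, Option 3 10. Option 2 has a majority (≥11).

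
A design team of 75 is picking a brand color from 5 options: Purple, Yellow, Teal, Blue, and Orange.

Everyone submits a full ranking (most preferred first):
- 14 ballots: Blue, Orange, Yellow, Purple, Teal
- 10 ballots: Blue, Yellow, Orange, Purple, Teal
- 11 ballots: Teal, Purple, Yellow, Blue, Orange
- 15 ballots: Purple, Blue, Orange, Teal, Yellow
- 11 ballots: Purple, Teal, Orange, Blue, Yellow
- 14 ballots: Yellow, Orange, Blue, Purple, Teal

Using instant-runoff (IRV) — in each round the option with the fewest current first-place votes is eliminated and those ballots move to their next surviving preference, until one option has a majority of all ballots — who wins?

Round 1: Purple 26, Yellow 14, Teal 11, Blue 24, Orange 0. Orange eliminated.
Round 2: Purple 26, Yellow 14, Teal 11, Blue 24. Teal eliminated.
Round 3: Purple 37, Yellow 14, Blue 24. Yellow eliminated.
Round 4: Purple 37, Blue 38. Blue has a majority (≥38).

Blue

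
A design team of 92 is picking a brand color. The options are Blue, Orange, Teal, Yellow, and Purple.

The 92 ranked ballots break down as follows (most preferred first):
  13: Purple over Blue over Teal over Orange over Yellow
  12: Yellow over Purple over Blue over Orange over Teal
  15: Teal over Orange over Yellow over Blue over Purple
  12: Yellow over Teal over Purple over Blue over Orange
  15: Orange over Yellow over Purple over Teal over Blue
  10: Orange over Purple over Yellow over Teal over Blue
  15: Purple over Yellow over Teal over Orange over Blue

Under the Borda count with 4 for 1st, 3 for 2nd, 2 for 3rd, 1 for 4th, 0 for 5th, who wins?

Blue: 13×3 + 12×2 + 15×1 + 12×1 + 15×0 + 10×0 + 15×0 = 90
Orange: 13×1 + 12×1 + 15×3 + 12×0 + 15×4 + 10×4 + 15×1 = 185
Teal: 13×2 + 12×0 + 15×4 + 12×3 + 15×1 + 10×1 + 15×2 = 177
Yellow: 13×0 + 12×4 + 15×2 + 12×4 + 15×3 + 10×2 + 15×3 = 236
Purple: 13×4 + 12×3 + 15×0 + 12×2 + 15×2 + 10×3 + 15×4 = 232

Yellow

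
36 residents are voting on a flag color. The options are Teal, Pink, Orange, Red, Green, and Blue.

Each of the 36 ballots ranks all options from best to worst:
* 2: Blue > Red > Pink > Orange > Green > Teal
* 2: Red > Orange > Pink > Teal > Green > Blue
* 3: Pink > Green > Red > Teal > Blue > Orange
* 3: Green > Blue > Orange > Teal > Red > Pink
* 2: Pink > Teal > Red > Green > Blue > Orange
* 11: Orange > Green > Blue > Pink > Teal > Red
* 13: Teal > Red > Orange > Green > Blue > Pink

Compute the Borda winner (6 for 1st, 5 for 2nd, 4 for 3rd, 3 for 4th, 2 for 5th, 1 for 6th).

Teal: 2×1 + 2×3 + 3×3 + 3×3 + 2×5 + 11×2 + 13×6 = 136
Pink: 2×4 + 2×4 + 3×6 + 3×1 + 2×6 + 11×3 + 13×1 = 95
Orange: 2×3 + 2×5 + 3×1 + 3×4 + 2×1 + 11×6 + 13×4 = 151
Red: 2×5 + 2×6 + 3×4 + 3×2 + 2×4 + 11×1 + 13×5 = 124
Green: 2×2 + 2×2 + 3×5 + 3×6 + 2×3 + 11×5 + 13×3 = 141
Blue: 2×6 + 2×1 + 3×2 + 3×5 + 2×2 + 11×4 + 13×2 = 109

Orange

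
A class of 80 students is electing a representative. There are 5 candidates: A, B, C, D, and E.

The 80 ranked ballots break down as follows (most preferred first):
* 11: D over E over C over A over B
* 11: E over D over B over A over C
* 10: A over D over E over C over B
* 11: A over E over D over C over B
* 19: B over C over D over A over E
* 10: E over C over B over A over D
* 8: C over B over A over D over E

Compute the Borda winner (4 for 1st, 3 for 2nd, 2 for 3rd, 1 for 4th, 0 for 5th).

D

A: 11×1 + 11×1 + 10×4 + 11×4 + 19×1 + 10×1 + 8×2 = 151
B: 11×0 + 11×2 + 10×0 + 11×0 + 19×4 + 10×2 + 8×3 = 142
C: 11×2 + 11×0 + 10×1 + 11×1 + 19×3 + 10×3 + 8×4 = 162
D: 11×4 + 11×3 + 10×3 + 11×2 + 19×2 + 10×0 + 8×1 = 175
E: 11×3 + 11×4 + 10×2 + 11×3 + 19×0 + 10×4 + 8×0 = 170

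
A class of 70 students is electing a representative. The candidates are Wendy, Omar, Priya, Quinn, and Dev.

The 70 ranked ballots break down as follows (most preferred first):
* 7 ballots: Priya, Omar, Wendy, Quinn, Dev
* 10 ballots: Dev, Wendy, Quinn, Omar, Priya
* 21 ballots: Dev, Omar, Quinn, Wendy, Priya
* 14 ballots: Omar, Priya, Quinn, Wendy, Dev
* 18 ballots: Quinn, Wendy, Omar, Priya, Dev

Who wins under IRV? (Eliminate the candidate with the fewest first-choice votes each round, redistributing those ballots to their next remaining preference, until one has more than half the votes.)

Round 1: Wendy 0, Omar 14, Priya 7, Quinn 18, Dev 31. Wendy eliminated.
Round 2: Omar 14, Priya 7, Quinn 18, Dev 31. Priya eliminated.
Round 3: Omar 21, Quinn 18, Dev 31. Quinn eliminated.
Round 4: Omar 39, Dev 31. Omar has a majority (≥36).

Omar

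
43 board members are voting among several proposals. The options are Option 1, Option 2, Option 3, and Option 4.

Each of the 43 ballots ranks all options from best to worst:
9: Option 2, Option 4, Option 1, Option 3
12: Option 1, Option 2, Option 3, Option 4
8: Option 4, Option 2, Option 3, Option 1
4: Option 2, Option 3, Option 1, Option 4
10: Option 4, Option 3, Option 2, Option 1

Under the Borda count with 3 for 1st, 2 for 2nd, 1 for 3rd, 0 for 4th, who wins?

Option 1: 9×1 + 12×3 + 8×0 + 4×1 + 10×0 = 49
Option 2: 9×3 + 12×2 + 8×2 + 4×3 + 10×1 = 89
Option 3: 9×0 + 12×1 + 8×1 + 4×2 + 10×2 = 48
Option 4: 9×2 + 12×0 + 8×3 + 4×0 + 10×3 = 72

Option 2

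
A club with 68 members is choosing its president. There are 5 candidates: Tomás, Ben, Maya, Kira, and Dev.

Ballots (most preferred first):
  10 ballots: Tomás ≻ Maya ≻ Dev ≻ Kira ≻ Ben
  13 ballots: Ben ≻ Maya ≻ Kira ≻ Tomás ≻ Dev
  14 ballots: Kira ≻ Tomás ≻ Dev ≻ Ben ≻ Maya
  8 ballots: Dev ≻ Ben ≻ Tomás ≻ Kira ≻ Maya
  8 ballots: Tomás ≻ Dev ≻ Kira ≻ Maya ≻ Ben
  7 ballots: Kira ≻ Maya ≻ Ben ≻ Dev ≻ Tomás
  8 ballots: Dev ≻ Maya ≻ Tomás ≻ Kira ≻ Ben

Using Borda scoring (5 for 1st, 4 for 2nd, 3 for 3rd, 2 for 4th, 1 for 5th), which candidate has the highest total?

Tomás

Tomás: 10×5 + 13×2 + 14×4 + 8×3 + 8×5 + 7×1 + 8×3 = 227
Ben: 10×1 + 13×5 + 14×2 + 8×4 + 8×1 + 7×3 + 8×1 = 172
Maya: 10×4 + 13×4 + 14×1 + 8×1 + 8×2 + 7×4 + 8×4 = 190
Kira: 10×2 + 13×3 + 14×5 + 8×2 + 8×3 + 7×5 + 8×2 = 220
Dev: 10×3 + 13×1 + 14×3 + 8×5 + 8×4 + 7×2 + 8×5 = 211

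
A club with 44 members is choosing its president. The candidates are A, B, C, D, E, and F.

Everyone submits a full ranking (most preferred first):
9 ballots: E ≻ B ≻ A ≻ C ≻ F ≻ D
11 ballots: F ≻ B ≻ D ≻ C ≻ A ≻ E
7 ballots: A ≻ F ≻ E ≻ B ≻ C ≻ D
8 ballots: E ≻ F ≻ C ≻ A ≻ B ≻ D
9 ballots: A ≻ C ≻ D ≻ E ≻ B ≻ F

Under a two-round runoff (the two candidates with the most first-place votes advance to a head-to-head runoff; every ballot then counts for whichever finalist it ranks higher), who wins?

Round 1 first-place votes: A 16, B 0, C 0, D 0, E 17, F 11. E and A advance.
Runoff: E is ranked above A on 17 ballots, A above E on 27.

A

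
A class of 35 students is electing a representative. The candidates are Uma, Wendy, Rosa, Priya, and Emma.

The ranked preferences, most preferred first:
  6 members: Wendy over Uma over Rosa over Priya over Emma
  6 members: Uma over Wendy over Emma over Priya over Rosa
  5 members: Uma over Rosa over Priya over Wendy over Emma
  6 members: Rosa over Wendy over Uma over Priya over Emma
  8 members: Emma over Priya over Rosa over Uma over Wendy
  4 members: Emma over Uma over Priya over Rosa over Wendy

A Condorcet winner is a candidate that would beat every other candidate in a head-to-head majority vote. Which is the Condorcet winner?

Uma vs Wendy: 23–12
Uma vs Rosa: 21–14
Uma vs Priya: 27–8
Uma vs Emma: 23–12
Uma beats every other candidate.

Uma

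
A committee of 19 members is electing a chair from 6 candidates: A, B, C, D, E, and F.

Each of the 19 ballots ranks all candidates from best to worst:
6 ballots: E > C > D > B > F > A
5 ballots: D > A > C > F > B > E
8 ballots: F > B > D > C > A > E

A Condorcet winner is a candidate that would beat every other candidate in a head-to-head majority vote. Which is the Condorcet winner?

D vs A: 19–0
D vs B: 11–8
D vs C: 13–6
D vs E: 13–6
D vs F: 11–8
D beats every other candidate.

D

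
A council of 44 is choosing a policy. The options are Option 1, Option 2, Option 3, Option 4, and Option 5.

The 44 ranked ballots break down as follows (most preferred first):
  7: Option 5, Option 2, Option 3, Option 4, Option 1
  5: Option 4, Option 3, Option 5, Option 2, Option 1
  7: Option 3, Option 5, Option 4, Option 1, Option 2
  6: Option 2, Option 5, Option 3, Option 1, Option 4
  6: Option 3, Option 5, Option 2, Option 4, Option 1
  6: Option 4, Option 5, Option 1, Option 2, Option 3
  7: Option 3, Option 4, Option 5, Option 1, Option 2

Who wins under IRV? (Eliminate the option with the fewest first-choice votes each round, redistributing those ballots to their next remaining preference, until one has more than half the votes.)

Round 1: Option 1 0, Option 2 6, Option 3 20, Option 4 11, Option 5 7. Option 1 eliminated.
Round 2: Option 2 6, Option 3 20, Option 4 11, Option 5 7. Option 2 eliminated.
Round 3: Option 3 20, Option 4 11, Option 5 13. Option 4 eliminated.
Round 4: Option 3 25, Option 5 19. Option 3 has a majority (≥23).

Option 3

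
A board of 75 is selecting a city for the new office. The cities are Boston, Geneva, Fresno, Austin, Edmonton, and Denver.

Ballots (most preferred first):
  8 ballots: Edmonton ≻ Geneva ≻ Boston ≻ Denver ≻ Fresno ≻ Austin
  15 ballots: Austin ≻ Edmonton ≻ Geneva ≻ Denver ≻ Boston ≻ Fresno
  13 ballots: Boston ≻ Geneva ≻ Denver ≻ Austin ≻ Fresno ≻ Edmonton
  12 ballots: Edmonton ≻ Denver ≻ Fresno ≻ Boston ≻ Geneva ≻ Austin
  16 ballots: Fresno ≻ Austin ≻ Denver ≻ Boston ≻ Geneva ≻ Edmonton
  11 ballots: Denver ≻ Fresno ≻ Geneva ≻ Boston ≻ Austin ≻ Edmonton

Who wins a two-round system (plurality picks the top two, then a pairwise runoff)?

Fresno

Round 1 first-place votes: Boston 13, Geneva 0, Fresno 16, Austin 15, Edmonton 20, Denver 11. Edmonton and Fresno advance.
Runoff: Edmonton is ranked above Fresno on 35 ballots, Fresno above Edmonton on 40.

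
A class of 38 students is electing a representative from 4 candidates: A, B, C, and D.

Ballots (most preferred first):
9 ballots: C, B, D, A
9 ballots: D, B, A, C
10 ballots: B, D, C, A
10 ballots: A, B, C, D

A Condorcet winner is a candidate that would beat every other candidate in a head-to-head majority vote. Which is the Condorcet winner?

B vs A: 28–10
B vs C: 29–9
B vs D: 29–9
B beats every other candidate.

B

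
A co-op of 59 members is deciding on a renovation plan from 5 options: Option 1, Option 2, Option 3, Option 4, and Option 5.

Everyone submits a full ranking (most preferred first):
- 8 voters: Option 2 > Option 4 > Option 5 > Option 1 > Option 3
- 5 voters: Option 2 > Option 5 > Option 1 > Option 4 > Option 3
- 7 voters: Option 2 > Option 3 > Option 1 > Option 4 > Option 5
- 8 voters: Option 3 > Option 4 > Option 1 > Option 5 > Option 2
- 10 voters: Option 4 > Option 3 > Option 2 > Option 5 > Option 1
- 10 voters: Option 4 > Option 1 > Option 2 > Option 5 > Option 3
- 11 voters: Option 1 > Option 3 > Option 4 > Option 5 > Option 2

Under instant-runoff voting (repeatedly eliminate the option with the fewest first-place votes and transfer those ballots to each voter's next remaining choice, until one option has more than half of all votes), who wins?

Option 4

Round 1: Option 1 11, Option 2 20, Option 3 8, Option 4 20, Option 5 0. Option 5 eliminated.
Round 2: Option 1 11, Option 2 20, Option 3 8, Option 4 20. Option 3 eliminated.
Round 3: Option 1 11, Option 2 20, Option 4 28. Option 1 eliminated.
Round 4: Option 2 20, Option 4 39. Option 4 has a majority (≥30).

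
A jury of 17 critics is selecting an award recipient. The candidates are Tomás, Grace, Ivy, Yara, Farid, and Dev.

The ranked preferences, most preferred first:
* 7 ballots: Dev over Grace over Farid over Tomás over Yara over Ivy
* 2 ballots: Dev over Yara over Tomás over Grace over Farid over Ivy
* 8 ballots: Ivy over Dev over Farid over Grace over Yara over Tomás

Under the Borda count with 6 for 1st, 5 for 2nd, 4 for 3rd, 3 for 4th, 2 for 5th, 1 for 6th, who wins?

Tomás: 7×3 + 2×4 + 8×1 = 37
Grace: 7×5 + 2×3 + 8×3 = 65
Ivy: 7×1 + 2×1 + 8×6 = 57
Yara: 7×2 + 2×5 + 8×2 = 40
Farid: 7×4 + 2×2 + 8×4 = 64
Dev: 7×6 + 2×6 + 8×5 = 94

Dev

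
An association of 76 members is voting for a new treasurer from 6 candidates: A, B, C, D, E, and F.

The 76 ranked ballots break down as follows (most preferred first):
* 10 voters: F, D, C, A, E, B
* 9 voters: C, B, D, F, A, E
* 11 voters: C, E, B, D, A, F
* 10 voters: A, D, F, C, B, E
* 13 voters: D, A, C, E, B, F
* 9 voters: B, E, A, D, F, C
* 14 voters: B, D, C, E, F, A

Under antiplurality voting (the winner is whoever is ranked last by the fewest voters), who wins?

D

Last-place votes: A 14, B 10, C 9, D 0, E 19, F 24.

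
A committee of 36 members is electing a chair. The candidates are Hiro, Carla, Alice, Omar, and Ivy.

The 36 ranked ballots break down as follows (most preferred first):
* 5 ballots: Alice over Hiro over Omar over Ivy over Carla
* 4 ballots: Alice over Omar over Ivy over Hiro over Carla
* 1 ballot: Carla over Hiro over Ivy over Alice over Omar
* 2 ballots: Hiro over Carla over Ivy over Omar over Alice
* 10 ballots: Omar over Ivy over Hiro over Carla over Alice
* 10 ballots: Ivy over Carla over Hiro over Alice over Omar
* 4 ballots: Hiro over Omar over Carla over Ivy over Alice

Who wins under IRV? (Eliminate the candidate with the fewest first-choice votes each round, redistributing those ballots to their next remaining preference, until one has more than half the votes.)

Omar

Round 1: Hiro 6, Carla 1, Alice 9, Omar 10, Ivy 10. Carla eliminated.
Round 2: Hiro 7, Alice 9, Omar 10, Ivy 10. Hiro eliminated.
Round 3: Alice 9, Omar 14, Ivy 13. Alice eliminated.
Round 4: Omar 23, Ivy 13. Omar has a majority (≥19).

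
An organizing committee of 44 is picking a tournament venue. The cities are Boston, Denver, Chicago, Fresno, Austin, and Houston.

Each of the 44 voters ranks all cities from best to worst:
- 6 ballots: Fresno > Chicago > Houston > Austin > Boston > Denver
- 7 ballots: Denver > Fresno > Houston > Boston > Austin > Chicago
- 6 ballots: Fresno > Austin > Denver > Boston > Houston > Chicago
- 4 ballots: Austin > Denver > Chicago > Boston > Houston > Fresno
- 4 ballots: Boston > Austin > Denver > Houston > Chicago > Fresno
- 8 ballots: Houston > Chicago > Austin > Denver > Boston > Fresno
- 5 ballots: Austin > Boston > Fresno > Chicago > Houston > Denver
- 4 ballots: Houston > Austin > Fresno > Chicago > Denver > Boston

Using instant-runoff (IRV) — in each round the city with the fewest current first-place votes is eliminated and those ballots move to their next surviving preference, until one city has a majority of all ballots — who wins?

Round 1: Boston 4, Denver 7, Chicago 0, Fresno 12, Austin 9, Houston 12. Chicago eliminated.
Round 2: Boston 4, Denver 7, Fresno 12, Austin 9, Houston 12. Boston eliminated.
Round 3: Denver 7, Fresno 12, Austin 13, Houston 12. Denver eliminated.
Round 4: Fresno 19, Austin 13, Houston 12. Houston eliminated.
Round 5: Fresno 19, Austin 25. Austin has a majority (≥23).

Austin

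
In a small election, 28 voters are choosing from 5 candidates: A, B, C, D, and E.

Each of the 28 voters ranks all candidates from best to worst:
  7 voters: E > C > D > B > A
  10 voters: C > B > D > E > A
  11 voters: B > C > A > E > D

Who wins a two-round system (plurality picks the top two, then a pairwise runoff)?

Round 1 first-place votes: A 0, B 11, C 10, D 0, E 7. B and C advance.
Runoff: B is ranked above C on 11 ballots, C above B on 17.

C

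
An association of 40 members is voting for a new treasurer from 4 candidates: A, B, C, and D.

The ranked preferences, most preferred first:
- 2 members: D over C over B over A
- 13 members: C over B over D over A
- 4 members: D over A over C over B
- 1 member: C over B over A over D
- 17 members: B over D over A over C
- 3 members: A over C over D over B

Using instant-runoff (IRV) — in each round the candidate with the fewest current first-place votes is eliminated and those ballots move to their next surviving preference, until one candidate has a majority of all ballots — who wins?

Round 1: A 3, B 17, C 14, D 6. A eliminated.
Round 2: B 17, C 17, D 6. D eliminated.
Round 3: B 17, C 23. C has a majority (≥21).

C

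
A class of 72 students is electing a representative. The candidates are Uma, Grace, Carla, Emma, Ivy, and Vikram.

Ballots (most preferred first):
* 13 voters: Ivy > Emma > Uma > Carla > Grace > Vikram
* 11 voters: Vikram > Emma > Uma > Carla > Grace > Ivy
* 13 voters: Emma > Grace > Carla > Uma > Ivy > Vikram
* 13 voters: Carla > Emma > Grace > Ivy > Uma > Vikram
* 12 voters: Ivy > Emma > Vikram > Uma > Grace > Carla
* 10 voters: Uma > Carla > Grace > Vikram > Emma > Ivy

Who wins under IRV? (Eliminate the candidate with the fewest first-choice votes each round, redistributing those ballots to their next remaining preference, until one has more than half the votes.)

Round 1: Uma 10, Grace 0, Carla 13, Emma 13, Ivy 25, Vikram 11. Grace eliminated.
Round 2: Uma 10, Carla 13, Emma 13, Ivy 25, Vikram 11. Uma eliminated.
Round 3: Carla 23, Emma 13, Ivy 25, Vikram 11. Vikram eliminated.
Round 4: Carla 23, Emma 24, Ivy 25. Carla eliminated.
Round 5: Emma 47, Ivy 25. Emma has a majority (≥37).

Emma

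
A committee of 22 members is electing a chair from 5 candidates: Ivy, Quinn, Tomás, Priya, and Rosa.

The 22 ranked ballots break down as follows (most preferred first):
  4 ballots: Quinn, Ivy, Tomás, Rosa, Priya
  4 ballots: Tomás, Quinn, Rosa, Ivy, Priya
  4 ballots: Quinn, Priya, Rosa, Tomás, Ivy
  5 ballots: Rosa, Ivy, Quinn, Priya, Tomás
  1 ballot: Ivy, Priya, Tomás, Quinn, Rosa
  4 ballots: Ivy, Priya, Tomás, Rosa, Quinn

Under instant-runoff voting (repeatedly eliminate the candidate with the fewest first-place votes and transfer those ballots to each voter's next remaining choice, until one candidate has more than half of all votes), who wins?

Quinn

Round 1: Ivy 5, Quinn 8, Tomás 4, Priya 0, Rosa 5. Priya eliminated.
Round 2: Ivy 5, Quinn 8, Tomás 4, Rosa 5. Tomás eliminated.
Round 3: Ivy 5, Quinn 12, Rosa 5. Quinn has a majority (≥12).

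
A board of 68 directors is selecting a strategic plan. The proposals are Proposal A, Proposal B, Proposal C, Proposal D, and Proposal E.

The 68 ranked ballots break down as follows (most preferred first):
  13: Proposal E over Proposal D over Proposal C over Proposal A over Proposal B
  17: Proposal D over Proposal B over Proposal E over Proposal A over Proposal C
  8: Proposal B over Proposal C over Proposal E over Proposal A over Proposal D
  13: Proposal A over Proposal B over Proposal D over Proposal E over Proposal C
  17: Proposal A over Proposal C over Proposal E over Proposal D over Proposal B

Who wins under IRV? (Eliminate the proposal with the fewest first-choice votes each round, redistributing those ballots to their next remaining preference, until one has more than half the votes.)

Round 1: Proposal A 30, Proposal B 8, Proposal C 0, Proposal D 17, Proposal E 13. Proposal C eliminated.
Round 2: Proposal A 30, Proposal B 8, Proposal D 17, Proposal E 13. Proposal B eliminated.
Round 3: Proposal A 30, Proposal D 17, Proposal E 21. Proposal D eliminated.
Round 4: Proposal A 30, Proposal E 38. Proposal E has a majority (≥35).

Proposal E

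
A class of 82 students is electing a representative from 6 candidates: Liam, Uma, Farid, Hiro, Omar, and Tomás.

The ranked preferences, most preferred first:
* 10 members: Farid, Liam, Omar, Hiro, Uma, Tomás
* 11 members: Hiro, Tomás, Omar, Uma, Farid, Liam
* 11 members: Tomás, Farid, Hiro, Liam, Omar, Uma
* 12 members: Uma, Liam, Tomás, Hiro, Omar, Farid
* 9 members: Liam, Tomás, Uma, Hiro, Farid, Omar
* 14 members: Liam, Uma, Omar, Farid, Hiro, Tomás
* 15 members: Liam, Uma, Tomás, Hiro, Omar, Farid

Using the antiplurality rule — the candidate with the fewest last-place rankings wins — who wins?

Hiro

Last-place votes: Liam 11, Uma 11, Farid 27, Hiro 0, Omar 9, Tomás 24.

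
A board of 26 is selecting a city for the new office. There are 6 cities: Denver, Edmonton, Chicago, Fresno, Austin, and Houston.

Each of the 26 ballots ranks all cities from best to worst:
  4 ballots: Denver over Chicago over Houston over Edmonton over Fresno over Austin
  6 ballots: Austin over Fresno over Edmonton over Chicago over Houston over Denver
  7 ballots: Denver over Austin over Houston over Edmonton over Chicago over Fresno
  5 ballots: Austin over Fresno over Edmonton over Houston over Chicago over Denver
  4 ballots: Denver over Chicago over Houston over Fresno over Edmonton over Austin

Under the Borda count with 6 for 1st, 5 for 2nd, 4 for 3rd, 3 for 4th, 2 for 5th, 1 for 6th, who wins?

Austin

Denver: 4×6 + 6×1 + 7×6 + 5×1 + 4×6 = 101
Edmonton: 4×3 + 6×4 + 7×3 + 5×4 + 4×2 = 85
Chicago: 4×5 + 6×3 + 7×2 + 5×2 + 4×5 = 82
Fresno: 4×2 + 6×5 + 7×1 + 5×5 + 4×3 = 82
Austin: 4×1 + 6×6 + 7×5 + 5×6 + 4×1 = 109
Houston: 4×4 + 6×2 + 7×4 + 5×3 + 4×4 = 87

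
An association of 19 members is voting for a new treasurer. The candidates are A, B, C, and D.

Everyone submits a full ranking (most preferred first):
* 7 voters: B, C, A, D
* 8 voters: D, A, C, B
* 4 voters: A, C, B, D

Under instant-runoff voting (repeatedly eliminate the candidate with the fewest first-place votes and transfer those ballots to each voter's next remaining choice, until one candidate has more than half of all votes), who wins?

B

Round 1: A 4, B 7, C 0, D 8. C eliminated.
Round 2: A 4, B 7, D 8. A eliminated.
Round 3: B 11, D 8. B has a majority (≥10).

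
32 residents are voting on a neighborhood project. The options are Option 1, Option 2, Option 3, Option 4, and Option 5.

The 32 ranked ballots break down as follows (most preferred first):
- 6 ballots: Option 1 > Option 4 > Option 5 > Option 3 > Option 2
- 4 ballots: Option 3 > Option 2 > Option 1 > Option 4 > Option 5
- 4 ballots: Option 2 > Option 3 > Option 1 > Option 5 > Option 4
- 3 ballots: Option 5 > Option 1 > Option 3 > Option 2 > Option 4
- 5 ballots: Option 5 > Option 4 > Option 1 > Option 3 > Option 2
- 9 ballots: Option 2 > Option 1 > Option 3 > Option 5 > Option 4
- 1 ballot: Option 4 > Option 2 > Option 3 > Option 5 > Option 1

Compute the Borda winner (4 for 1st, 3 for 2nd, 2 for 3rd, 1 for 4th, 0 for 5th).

Option 1

Option 1: 6×4 + 4×2 + 4×2 + 3×3 + 5×2 + 9×3 + 1×0 = 86
Option 2: 6×0 + 4×3 + 4×4 + 3×1 + 5×0 + 9×4 + 1×3 = 70
Option 3: 6×1 + 4×4 + 4×3 + 3×2 + 5×1 + 9×2 + 1×2 = 65
Option 4: 6×3 + 4×1 + 4×0 + 3×0 + 5×3 + 9×0 + 1×4 = 41
Option 5: 6×2 + 4×0 + 4×1 + 3×4 + 5×4 + 9×1 + 1×1 = 58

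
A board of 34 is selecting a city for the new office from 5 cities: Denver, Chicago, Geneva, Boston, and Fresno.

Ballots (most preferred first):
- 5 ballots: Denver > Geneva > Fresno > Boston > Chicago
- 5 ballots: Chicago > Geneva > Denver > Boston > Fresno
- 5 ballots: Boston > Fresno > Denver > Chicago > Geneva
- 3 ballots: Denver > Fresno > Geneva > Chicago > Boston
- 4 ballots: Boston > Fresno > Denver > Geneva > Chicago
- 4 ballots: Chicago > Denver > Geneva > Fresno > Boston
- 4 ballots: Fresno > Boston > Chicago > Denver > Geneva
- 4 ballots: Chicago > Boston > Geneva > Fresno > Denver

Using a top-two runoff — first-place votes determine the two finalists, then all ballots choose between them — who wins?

Boston

Round 1 first-place votes: Denver 8, Chicago 13, Geneva 0, Boston 9, Fresno 4. Chicago and Boston advance.
Runoff: Chicago is ranked above Boston on 16 ballots, Boston above Chicago on 18.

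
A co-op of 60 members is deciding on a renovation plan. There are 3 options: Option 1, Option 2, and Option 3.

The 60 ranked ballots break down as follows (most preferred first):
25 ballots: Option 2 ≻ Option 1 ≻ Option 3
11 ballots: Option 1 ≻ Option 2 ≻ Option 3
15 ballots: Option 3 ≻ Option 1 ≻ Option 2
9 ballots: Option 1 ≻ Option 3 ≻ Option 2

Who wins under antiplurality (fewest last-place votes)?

Option 1

Last-place votes: Option 1 0, Option 2 24, Option 3 36.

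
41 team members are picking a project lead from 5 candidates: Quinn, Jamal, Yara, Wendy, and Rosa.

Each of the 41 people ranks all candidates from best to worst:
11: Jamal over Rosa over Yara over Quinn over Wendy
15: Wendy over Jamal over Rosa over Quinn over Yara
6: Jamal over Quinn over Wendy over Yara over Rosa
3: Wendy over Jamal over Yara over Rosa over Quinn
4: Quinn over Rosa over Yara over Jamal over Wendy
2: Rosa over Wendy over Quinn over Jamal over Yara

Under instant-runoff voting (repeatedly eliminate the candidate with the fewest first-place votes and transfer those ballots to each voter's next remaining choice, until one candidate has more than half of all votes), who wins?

Round 1: Quinn 4, Jamal 17, Yara 0, Wendy 18, Rosa 2. Yara eliminated.
Round 2: Quinn 4, Jamal 17, Wendy 18, Rosa 2. Rosa eliminated.
Round 3: Quinn 4, Jamal 17, Wendy 20. Quinn eliminated.
Round 4: Jamal 21, Wendy 20. Jamal has a majority (≥21).

Jamal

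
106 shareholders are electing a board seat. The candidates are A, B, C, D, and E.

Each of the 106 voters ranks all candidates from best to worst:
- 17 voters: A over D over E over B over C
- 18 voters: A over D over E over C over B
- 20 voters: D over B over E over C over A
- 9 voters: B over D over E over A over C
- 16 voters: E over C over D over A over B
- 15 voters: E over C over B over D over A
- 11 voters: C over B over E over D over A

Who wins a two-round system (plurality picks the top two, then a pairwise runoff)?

E

Round 1 first-place votes: A 35, B 9, C 11, D 20, E 31. A and E advance.
Runoff: A is ranked above E on 35 ballots, E above A on 71.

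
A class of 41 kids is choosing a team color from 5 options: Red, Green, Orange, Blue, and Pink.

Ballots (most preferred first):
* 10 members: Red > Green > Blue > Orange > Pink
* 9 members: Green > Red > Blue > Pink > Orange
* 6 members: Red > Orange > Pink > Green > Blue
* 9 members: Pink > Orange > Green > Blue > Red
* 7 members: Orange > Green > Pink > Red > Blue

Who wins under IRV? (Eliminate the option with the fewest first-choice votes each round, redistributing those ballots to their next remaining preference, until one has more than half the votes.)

Round 1: Red 16, Green 9, Orange 7, Blue 0, Pink 9. Blue eliminated.
Round 2: Red 16, Green 9, Orange 7, Pink 9. Orange eliminated.
Round 3: Red 16, Green 16, Pink 9. Pink eliminated.
Round 4: Red 16, Green 25. Green has a majority (≥21).

Green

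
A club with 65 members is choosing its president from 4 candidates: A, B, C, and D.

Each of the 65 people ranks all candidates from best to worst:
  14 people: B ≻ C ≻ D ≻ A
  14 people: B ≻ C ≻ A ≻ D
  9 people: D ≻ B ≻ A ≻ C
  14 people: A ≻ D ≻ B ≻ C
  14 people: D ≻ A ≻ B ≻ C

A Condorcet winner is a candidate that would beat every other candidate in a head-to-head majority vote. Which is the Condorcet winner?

D vs A: 37–28
D vs B: 37–28
D vs C: 37–28
D beats every other candidate.

D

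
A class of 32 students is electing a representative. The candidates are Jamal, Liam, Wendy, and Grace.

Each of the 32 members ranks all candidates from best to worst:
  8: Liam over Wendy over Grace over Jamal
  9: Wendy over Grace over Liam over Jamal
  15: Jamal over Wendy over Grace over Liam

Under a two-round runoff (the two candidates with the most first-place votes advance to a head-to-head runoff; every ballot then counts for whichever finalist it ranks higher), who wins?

Round 1 first-place votes: Jamal 15, Liam 8, Wendy 9, Grace 0. Jamal and Wendy advance.
Runoff: Jamal is ranked above Wendy on 15 ballots, Wendy above Jamal on 17.

Wendy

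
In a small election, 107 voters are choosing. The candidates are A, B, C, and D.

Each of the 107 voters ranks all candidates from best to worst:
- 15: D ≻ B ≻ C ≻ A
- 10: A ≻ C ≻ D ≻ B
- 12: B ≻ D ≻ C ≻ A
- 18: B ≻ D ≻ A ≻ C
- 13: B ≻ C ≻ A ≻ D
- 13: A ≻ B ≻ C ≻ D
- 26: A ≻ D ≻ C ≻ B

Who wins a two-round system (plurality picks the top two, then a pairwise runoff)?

Round 1 first-place votes: A 49, B 43, C 0, D 15. A and B advance.
Runoff: A is ranked above B on 49 ballots, B above A on 58.

B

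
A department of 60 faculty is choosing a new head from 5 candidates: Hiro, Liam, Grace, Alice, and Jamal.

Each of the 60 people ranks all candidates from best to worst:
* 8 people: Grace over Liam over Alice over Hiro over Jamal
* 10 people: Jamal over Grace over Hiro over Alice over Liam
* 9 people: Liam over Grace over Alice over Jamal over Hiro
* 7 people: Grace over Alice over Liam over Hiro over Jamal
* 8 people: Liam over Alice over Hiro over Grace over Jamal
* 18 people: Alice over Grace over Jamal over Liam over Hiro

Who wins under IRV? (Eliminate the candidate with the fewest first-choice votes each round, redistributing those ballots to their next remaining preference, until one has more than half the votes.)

Round 1: Hiro 0, Liam 17, Grace 15, Alice 18, Jamal 10. Hiro eliminated.
Round 2: Liam 17, Grace 15, Alice 18, Jamal 10. Jamal eliminated.
Round 3: Liam 17, Grace 25, Alice 18. Liam eliminated.
Round 4: Grace 34, Alice 26. Grace has a majority (≥31).

Grace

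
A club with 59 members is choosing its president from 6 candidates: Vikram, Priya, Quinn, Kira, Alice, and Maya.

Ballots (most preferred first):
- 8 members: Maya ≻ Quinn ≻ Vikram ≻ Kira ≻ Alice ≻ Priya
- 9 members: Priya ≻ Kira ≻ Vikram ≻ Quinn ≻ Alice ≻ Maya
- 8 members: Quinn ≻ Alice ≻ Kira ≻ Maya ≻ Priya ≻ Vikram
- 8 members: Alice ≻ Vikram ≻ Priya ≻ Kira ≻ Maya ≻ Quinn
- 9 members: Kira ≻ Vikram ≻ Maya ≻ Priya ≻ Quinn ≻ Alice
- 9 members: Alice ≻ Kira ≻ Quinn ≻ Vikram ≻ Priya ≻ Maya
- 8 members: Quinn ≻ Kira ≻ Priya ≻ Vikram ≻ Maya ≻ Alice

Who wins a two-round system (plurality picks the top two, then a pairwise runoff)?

Quinn

Round 1 first-place votes: Vikram 0, Priya 9, Quinn 16, Kira 9, Alice 17, Maya 8. Alice and Quinn advance.
Runoff: Alice is ranked above Quinn on 17 ballots, Quinn above Alice on 42.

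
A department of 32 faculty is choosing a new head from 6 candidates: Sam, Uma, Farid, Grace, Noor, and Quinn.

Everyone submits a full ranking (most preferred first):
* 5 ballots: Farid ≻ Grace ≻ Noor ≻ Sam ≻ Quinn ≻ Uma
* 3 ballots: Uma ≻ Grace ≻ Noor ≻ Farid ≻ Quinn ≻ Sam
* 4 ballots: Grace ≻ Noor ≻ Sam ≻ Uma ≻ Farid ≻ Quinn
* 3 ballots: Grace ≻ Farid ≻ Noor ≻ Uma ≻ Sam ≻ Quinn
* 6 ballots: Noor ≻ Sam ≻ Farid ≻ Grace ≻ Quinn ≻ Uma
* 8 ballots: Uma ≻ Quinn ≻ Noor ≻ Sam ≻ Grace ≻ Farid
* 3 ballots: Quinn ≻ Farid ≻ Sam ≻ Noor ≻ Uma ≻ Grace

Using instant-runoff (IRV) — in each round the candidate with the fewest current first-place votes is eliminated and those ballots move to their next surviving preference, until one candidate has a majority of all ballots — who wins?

Round 1: Sam 0, Uma 11, Farid 5, Grace 7, Noor 6, Quinn 3. Sam eliminated.
Round 2: Uma 11, Farid 5, Grace 7, Noor 6, Quinn 3. Quinn eliminated.
Round 3: Uma 11, Farid 8, Grace 7, Noor 6. Noor eliminated.
Round 4: Uma 11, Farid 14, Grace 7. Grace eliminated.
Round 5: Uma 15, Farid 17. Farid has a majority (≥17).

Farid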